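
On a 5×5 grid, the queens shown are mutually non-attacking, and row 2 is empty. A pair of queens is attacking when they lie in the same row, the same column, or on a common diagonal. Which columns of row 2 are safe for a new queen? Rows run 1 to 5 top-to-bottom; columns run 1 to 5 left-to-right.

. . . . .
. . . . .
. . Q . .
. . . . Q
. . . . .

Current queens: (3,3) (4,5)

columns 1

(3,3) attacks row 2 at column 3 and diagonals 2, 4.
(4,5) attacks row 2 at column 5 and diagonals 3.
Attacked columns: {2, 3, 4, 5}. Safe: {1}.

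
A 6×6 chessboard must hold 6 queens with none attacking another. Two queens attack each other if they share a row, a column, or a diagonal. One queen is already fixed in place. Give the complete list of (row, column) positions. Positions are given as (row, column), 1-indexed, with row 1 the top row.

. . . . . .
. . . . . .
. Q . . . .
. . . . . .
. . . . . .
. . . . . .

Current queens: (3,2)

Row 1: attacked by (3,2)→{2,4}. Safe: 1, 3, 5, 6. Place at column 3.
Row 2: attacked by (1,3)→{2,3,4}; (3,2)→{1,2,3}. Safe: 5, 6. Place at column 6.
Row 4: attacked by (1,3)→{3,6}; (2,6)→{4,6}; (3,2)→{1,2,3}. Safe: 5. Place at column 5.
Row 5: attacked by (1,3)→{3}; (2,6)→{3,6}; (3,2)→{2,4}; (4,5)→{4,5,6}. Safe: 1. Place at column 1.
Row 6: attacked by (1,3)→{3}; (2,6)→{2,6}; (3,2)→{2,5}; (4,5)→{3,5}; (5,1)→{1,2}. Safe: 4. Place at column 4.
Columns [3, 6, 2, 5, 1, 4], r−c [-2, -4, 1, -1, 4, 2], r+c [4, 8, 5, 9, 6, 10] are all distinct, so no two queens attack.

(1,3) (2,6) (3,2) (4,5) (5,1) (6,4)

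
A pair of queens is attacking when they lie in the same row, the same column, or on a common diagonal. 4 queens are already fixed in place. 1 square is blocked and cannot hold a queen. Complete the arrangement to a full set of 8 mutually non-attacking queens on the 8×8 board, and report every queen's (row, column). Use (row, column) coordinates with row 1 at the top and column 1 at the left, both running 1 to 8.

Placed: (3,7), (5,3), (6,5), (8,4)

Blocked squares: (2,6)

(1,6) (2,2) (3,7) (4,1) (5,3) (6,5) (7,8) (8,4)

Row 1: attacked by (3,7)→{5,7}; (5,3)→{3,7}; (6,5)→{5}; (8,4)→{4}. Safe: 1, 2, 6, 8. Place at column 6.
Row 2: attacked by (1,6)→{5,6,7}; (3,7)→{6,7,8}; (5,3)→{3,6}; (6,5)→{1,5}; (8,4)→{4}. Blocked: 6. Safe: 2. Place at column 2.
Row 4: attacked by (1,6)→{3,6}; (2,2)→{2,4}; (3,7)→{6,7,8}; (5,3)→{2,3,4}; (6,5)→{3,5,7}; (8,4)→{4,8}. Safe: 1. Place at column 1.
Row 7: attacked by (1,6)→{6}; (2,2)→{2,7}; (3,7)→{3,7}; (4,1)→{1,4}; (5,3)→{1,3,5}; (6,5)→{4,5,6}; (8,4)→{3,4,5}. Safe: 8. Place at column 8.
Columns [6, 2, 7, 1, 3, 5, 8, 4], r−c [-5, 0, -4, 3, 2, 1, -1, 4], r+c [7, 4, 10, 5, 8, 11, 15, 12] are all distinct, so no two queens attack.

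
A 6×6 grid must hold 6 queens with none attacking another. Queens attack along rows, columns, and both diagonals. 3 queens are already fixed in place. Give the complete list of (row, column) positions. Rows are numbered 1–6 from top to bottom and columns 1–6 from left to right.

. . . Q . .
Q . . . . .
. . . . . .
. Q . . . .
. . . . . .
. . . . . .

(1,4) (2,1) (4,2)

Row 3: attacked by (1,4)→{2,4,6}; (2,1)→{1,2}; (4,2)→{1,2,3}. Safe: 5. Place at column 5.
Row 5: attacked by (1,4)→{4}; (2,1)→{1,4}; (3,5)→{3,5}; (4,2)→{1,2,3}. Safe: 6. Place at column 6.
Row 6: attacked by (1,4)→{4}; (2,1)→{1,5}; (3,5)→{2,5}; (4,2)→{2,4}; (5,6)→{5,6}. Safe: 3. Place at column 3.
Columns [4, 1, 5, 2, 6, 3], r−c [-3, 1, -2, 2, -1, 3], r+c [5, 3, 8, 6, 11, 9] are all distinct, so no two queens attack.

(1,4) (2,1) (3,5) (4,2) (5,6) (6,3)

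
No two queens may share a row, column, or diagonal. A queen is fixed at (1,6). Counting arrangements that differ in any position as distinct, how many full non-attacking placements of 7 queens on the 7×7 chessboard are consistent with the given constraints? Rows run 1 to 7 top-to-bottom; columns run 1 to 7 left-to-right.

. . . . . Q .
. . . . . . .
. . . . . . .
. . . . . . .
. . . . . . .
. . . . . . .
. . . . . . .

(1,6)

Branch on row 2: col 1 → 1; col 2 → 1; col 3 → 3; col 4 → 2.
Sum: 1 + 1 + 3 + 2 = 7.

7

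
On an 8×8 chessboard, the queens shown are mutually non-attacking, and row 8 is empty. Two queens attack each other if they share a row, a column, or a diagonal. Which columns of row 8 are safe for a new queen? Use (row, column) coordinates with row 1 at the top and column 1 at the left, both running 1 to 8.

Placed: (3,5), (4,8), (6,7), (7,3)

(3,5) attacks row 8 at column 5.
(4,8) attacks row 8 at column 8 and diagonals 4.
(6,7) attacks row 8 at column 7 and diagonals 5.
(7,3) attacks row 8 at column 3 and diagonals 2, 4.
Attacked columns: {2, 3, 4, 5, 7, 8}. Safe: {1, 6}.

columns 1, 6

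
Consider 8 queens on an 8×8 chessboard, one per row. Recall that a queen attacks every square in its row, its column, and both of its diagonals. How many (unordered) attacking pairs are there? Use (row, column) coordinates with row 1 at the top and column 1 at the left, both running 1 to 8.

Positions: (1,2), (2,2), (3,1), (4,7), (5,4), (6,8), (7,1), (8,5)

3

Same column: (1,2)–(2,2) (column 2); (3,1)–(7,1) (column 1).
Same diagonal: (2,2)–(3,1) (|2−3| = |2−1| = 1).
Total attacking pairs: 3.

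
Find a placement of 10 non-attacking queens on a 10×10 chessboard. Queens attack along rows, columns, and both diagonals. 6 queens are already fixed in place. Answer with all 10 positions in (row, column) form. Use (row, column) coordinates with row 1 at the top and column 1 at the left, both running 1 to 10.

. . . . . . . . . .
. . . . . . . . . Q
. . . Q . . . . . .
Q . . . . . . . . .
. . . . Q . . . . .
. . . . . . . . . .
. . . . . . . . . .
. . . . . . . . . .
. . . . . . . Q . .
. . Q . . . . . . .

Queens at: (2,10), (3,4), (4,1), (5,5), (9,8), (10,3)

(1,7) (2,10) (3,4) (4,1) (5,5) (6,9) (7,2) (8,6) (9,8) (10,3)

Row 1: attacked by (2,10)→{9,10}; (3,4)→{2,4,6}; (4,1)→{1,4}; (5,5)→{1,5,9}; (9,8)→{8}; (10,3)→{3}. Safe: 7. Place at column 7.
Row 6: attacked by (1,7)→{2,7}; (2,10)→{6,10}; (3,4)→{1,4,7}; (4,1)→{1,3}; (5,5)→{4,5,6}; (9,8)→{5,8}; (10,3)→{3,7}. Safe: 9. Place at column 9.
Row 7: attacked by (1,7)→{1,7}; (2,10)→{5,10}; (3,4)→{4,8}; (4,1)→{1,4}; (5,5)→{3,5,7}; (6,9)→{8,9,10}; (9,8)→{6,8,10}; (10,3)→{3,6}. Safe: 2. Place at column 2.
Row 8: attacked by (1,7)→{7}; (2,10)→{4,10}; (3,4)→{4,9}; (4,1)→{1,5}; (5,5)→{2,5,8}; (6,9)→{7,9}; (7,2)→{1,2,3}; (9,8)→{7,8,9}; (10,3)→{1,3,5}. Safe: 6. Place at column 6.
Columns [7, 10, 4, 1, 5, 9, 2, 6, 8, 3], r−c [-6, -8, -1, 3, 0, -3, 5, 2, 1, 7], r+c [8, 12, 7, 5, 10, 15, 9, 14, 17, 13] are all distinct, so no two queens attack.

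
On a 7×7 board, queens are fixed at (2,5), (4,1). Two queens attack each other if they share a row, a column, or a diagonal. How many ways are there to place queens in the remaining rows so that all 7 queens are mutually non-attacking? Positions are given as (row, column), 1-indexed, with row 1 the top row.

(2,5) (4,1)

Branch on row 1: col 2 → 1; col 3 → 0; col 7 → 1.
Sum: 1 + 0 + 1 = 2.

2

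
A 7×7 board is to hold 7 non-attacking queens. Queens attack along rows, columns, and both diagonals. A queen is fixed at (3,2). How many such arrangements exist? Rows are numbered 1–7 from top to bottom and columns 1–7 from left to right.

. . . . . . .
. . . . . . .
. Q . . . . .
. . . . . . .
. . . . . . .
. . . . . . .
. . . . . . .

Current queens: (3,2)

6

Branch on row 1: col 1 → 1; col 3 → 2; col 5 → 2; col 6 → 1; col 7 → 0.
Sum: 1 + 2 + 2 + 1 + 0 = 6.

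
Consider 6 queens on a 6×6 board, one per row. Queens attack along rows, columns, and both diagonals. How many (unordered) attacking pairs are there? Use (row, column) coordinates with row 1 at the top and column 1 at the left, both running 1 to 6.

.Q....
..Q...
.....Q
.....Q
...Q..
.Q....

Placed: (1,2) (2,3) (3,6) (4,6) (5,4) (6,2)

4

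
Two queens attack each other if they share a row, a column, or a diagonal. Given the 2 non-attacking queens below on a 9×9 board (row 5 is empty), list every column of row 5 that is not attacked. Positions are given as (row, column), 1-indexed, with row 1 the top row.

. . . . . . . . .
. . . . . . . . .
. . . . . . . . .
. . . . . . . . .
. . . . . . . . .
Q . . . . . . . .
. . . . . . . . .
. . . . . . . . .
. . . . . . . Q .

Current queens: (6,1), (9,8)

(6,1) attacks row 5 at column 1 and diagonals 2.
(9,8) attacks row 5 at column 8 and diagonals 4.
Attacked columns: {1, 2, 4, 8}. Safe: {3, 5, 6, 7, 9}.

columns 3, 5, 6, 7, 9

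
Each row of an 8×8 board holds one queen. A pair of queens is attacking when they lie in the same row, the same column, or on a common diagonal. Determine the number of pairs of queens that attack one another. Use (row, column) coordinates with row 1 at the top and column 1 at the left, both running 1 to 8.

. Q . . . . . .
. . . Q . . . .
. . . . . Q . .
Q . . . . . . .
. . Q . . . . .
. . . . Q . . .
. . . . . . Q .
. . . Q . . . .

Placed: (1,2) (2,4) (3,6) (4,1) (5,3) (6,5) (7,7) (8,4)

Same column: (2,4)–(8,4) (column 4).
Total attacking pairs: 1.

1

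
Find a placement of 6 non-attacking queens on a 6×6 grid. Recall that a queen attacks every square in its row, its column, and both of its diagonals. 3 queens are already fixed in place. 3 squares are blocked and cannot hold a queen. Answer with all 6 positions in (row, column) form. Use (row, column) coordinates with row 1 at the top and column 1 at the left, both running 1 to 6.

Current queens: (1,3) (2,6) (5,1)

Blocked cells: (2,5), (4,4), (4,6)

Row 3: attacked by (1,3)→{1,3,5}; (2,6)→{5,6}; (5,1)→{1,3}. Safe: 2, 4. Place at column 2.
Row 4: attacked by (1,3)→{3,6}; (2,6)→{4,6}; (3,2)→{1,2,3}; (5,1)→{1,2}. Blocked: 4,6. Safe: 5. Place at column 5.
Row 6: attacked by (1,3)→{3}; (2,6)→{2,6}; (3,2)→{2,5}; (4,5)→{3,5}; (5,1)→{1,2}. Safe: 4. Place at column 4.
Columns [3, 6, 2, 5, 1, 4], r−c [-2, -4, 1, -1, 4, 2], r+c [4, 8, 5, 9, 6, 10] are all distinct, so no two queens attack.

(1,3) (2,6) (3,2) (4,5) (5,1) (6,4)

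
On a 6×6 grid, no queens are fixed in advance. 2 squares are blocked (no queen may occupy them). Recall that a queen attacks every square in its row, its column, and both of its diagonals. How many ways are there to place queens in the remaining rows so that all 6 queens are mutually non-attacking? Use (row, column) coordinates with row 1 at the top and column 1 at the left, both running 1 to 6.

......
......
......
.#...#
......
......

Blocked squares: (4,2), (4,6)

2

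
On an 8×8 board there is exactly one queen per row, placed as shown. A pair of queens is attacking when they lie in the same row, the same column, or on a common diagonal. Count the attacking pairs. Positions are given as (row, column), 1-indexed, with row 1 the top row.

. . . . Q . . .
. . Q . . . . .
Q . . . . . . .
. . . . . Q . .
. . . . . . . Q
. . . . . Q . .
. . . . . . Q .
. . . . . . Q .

Same column: (4,6)–(6,6) (column 6); (7,7)–(8,7) (column 7).
Same diagonal: (6,6)–(7,7) (|6−7| = |6−7| = 1).
Total attacking pairs: 3.

3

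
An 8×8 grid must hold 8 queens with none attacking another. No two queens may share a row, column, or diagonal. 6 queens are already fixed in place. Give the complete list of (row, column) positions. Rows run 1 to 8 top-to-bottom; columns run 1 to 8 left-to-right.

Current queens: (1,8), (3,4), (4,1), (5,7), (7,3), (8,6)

Row 2: attacked by (1,8)→{7,8}; (3,4)→{3,4,5}; (4,1)→{1,3}; (5,7)→{4,7}; (7,3)→{3,8}; (8,6)→{6}. Safe: 2. Place at column 2.
Row 6: attacked by (1,8)→{3,8}; (2,2)→{2,6}; (3,4)→{1,4,7}; (4,1)→{1,3}; (5,7)→{6,7,8}; (7,3)→{2,3,4}; (8,6)→{4,6,8}. Safe: 5. Place at column 5.
Columns [8, 2, 4, 1, 7, 5, 3, 6], r−c [-7, 0, -1, 3, -2, 1, 4, 2], r+c [9, 4, 7, 5, 12, 11, 10, 14] are all distinct, so no two queens attack.

(1,8) (2,2) (3,4) (4,1) (5,7) (6,5) (7,3) (8,6)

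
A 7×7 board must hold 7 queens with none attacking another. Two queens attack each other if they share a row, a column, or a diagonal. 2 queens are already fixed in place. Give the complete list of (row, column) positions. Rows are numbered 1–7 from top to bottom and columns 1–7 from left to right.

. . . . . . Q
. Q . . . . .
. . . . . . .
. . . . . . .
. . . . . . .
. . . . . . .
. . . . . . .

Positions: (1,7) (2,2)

(1,7) (2,2) (3,4) (4,6) (5,1) (6,3) (7,5)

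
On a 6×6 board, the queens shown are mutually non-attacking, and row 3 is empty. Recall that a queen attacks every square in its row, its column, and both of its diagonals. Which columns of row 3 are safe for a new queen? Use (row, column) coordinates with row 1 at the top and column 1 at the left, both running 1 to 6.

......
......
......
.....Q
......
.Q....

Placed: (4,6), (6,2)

columns 1, 3, 4

(4,6) attacks row 3 at column 6 and diagonals 5.
(6,2) attacks row 3 at column 2 and diagonals 5.
Attacked columns: {2, 5, 6}. Safe: {1, 3, 4}.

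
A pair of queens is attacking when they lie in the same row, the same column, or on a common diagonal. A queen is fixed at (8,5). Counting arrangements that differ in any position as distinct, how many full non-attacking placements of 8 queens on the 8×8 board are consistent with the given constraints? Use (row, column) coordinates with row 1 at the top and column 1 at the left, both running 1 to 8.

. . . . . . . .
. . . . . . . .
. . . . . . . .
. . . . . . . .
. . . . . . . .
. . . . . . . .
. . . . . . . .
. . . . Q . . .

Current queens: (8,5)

Branch on row 1: col 1 → 1; col 2 → 3; col 3 → 4; col 4 → 3; col 6 → 3; col 7 → 3; col 8 → 1.
Sum: 1 + 3 + 4 + 3 + 3 + 3 + 1 = 18.

18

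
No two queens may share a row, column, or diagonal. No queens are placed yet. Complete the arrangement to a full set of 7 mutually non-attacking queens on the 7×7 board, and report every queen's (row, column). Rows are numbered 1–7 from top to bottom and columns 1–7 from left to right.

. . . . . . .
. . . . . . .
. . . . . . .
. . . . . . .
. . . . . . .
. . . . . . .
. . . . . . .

(1,7) (2,4) (3,1) (4,5) (5,2) (6,6) (7,3)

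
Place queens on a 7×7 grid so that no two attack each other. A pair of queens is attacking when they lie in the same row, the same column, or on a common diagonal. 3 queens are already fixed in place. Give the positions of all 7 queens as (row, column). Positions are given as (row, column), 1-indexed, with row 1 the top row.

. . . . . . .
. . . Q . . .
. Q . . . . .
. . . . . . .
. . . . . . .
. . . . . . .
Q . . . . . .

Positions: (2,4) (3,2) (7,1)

(1,6) (2,4) (3,2) (4,7) (5,5) (6,3) (7,1)

Row 1: attacked by (2,4)→{3,4,5}; (3,2)→{2,4}; (7,1)→{1,7}. Safe: 6. Place at column 6.
Row 4: attacked by (1,6)→{3,6}; (2,4)→{2,4,6}; (3,2)→{1,2,3}; (7,1)→{1,4}. Safe: 5, 7. Place at column 7.
Row 5: attacked by (1,6)→{2,6}; (2,4)→{1,4,7}; (3,2)→{2,4}; (4,7)→{6,7}; (7,1)→{1,3}. Safe: 5. Place at column 5.
Row 6: attacked by (1,6)→{1,6}; (2,4)→{4}; (3,2)→{2,5}; (4,7)→{5,7}; (5,5)→{4,5,6}; (7,1)→{1,2}. Safe: 3. Place at column 3.
Columns [6, 4, 2, 7, 5, 3, 1], r−c [-5, -2, 1, -3, 0, 3, 6], r+c [7, 6, 5, 11, 10, 9, 8] are all distinct, so no two queens attack.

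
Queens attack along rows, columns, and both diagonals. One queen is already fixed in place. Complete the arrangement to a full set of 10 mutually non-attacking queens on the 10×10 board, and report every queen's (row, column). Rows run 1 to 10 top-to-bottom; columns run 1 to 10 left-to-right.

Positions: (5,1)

(1,9) (2,7) (3,5) (4,3) (5,1) (6,10) (7,8) (8,6) (9,4) (10,2)

Row 1: attacked by (5,1)→{1,5}. Safe: 2, 3, 4, 6, 7, 8, 9, 10. Place at column 9.
Row 2: attacked by (1,9)→{8,9,10}; (5,1)→{1,4}. Safe: 2, 3, 5, 6, 7. Place at column 7.
Row 3: attacked by (1,9)→{7,9}; (2,7)→{6,7,8}; (5,1)→{1,3}. Safe: 2, 4, 5, 10. Place at column 5.
Row 4: attacked by (1,9)→{6,9}; (2,7)→{5,7,9}; (3,5)→{4,5,6}; (5,1)→{1,2}. Safe: 3, 8, 10. Place at column 3.
Row 6: attacked by (1,9)→{4,9}; (2,7)→{3,7}; (3,5)→{2,5,8}; (4,3)→{1,3,5}; (5,1)→{1,2}. Safe: 6, 10. Place at column 10.
Row 7: attacked by (1,9)→{3,9}; (2,7)→{2,7}; (3,5)→{1,5,9}; (4,3)→{3,6}; (5,1)→{1,3}; (6,10)→{9,10}. Safe: 4, 8. Place at column 8.
Row 8: attacked by (1,9)→{2,9}; (2,7)→{1,7}; (3,5)→{5,10}; (4,3)→{3,7}; (5,1)→{1,4}; (6,10)→{8,10}; (7,8)→{7,8,9}. Safe: 6. Place at column 6.
Row 9: attacked by (1,9)→{1,9}; (2,7)→{7}; (3,5)→{5}; (4,3)→{3,8}; (5,1)→{1,5}; (6,10)→{7,10}; (7,8)→{6,8,10}; (8,6)→{5,6,7}. Safe: 2, 4. Place at column 4.
Row 10: attacked by (1,9)→{9}; (2,7)→{7}; (3,5)→{5}; (4,3)→{3,9}; (5,1)→{1,6}; (6,10)→{6,10}; (7,8)→{5,8}; (8,6)→{4,6,8}; (9,4)→{3,4,5}. Safe: 2. Place at column 2.
Columns [9, 7, 5, 3, 1, 10, 8, 6, 4, 2], r−c [-8, -5, -2, 1, 4, -4, -1, 2, 5, 8], r+c [10, 9, 8, 7, 6, 16, 15, 14, 13, 12] are all distinct, so no two queens attack.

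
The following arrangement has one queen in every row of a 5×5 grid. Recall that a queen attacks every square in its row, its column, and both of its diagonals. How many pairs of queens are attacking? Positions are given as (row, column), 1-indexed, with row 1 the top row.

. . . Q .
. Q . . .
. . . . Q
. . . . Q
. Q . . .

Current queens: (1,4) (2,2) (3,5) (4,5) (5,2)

2

Same column: (2,2)–(5,2) (column 2); (3,5)–(4,5) (column 5).
Total attacking pairs: 2.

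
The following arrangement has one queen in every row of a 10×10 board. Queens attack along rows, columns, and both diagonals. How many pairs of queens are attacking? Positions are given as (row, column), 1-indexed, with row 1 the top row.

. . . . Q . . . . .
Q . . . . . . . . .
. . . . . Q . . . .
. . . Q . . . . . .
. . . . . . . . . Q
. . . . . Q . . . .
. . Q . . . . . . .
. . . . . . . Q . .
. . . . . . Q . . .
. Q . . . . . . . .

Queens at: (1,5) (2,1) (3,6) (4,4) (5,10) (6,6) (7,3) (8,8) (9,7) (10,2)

6

Same column: (3,6)–(6,6) (column 6).
Same diagonal: (4,4)–(6,6) (|4−6| = |4−6| = 2); (4,4)–(8,8) (|4−8| = |4−8| = 4); (6,6)–(8,8) (|6−8| = |6−8| = 2); (6,6)–(10,2) (|6−10| = |6−2| = 4); (8,8)–(9,7) (|8−9| = |8−7| = 1).
Total attacking pairs: 6.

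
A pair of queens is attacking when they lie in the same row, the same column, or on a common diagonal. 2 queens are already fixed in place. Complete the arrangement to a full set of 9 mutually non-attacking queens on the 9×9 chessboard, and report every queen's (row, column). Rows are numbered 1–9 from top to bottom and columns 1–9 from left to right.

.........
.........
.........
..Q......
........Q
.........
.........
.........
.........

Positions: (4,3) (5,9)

(1,7) (2,4) (3,1) (4,3) (5,9) (6,6) (7,8) (8,5) (9,2)

Row 1: attacked by (4,3)→{3,6}; (5,9)→{5,9}. Safe: 1, 2, 4, 7, 8. Place at column 7.
Row 2: attacked by (1,7)→{6,7,8}; (4,3)→{1,3,5}; (5,9)→{6,9}. Safe: 2, 4. Place at column 4.
Row 3: attacked by (1,7)→{5,7,9}; (2,4)→{3,4,5}; (4,3)→{2,3,4}; (5,9)→{7,9}. Safe: 1, 6, 8. Place at column 1.
Row 6: attacked by (1,7)→{2,7}; (2,4)→{4,8}; (3,1)→{1,4}; (4,3)→{1,3,5}; (5,9)→{8,9}. Safe: 6. Place at column 6.
Row 7: attacked by (1,7)→{1,7}; (2,4)→{4,9}; (3,1)→{1,5}; (4,3)→{3,6}; (5,9)→{7,9}; (6,6)→{5,6,7}. Safe: 2, 8. Place at column 8.
Row 8: attacked by (1,7)→{7}; (2,4)→{4}; (3,1)→{1,6}; (4,3)→{3,7}; (5,9)→{6,9}; (6,6)→{4,6,8}; (7,8)→{7,8,9}. Safe: 2, 5. Place at column 5.
Row 9: attacked by (1,7)→{7}; (2,4)→{4}; (3,1)→{1,7}; (4,3)→{3,8}; (5,9)→{5,9}; (6,6)→{3,6,9}; (7,8)→{6,8}; (8,5)→{4,5,6}. Safe: 2. Place at column 2.
Columns [7, 4, 1, 3, 9, 6, 8, 5, 2], r−c [-6, -2, 2, 1, -4, 0, -1, 3, 7], r+c [8, 6, 4, 7, 14, 12, 15, 13, 11] are all distinct, so no two queens attack.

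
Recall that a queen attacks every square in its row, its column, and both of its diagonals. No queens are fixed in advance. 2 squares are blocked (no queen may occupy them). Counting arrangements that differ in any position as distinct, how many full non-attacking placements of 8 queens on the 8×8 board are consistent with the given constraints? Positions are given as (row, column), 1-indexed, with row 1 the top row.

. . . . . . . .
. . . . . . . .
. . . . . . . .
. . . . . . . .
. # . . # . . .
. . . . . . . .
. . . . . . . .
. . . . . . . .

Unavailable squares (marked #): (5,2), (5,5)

Branch on row 1: col 1 → 3; col 2 → 8; col 3 → 13; col 4 → 14; col 5 → 15; col 6 → 13; col 7 → 7; col 8 → 3.
Sum: 3 + 8 + 13 + 14 + 15 + 13 + 7 + 3 = 76.

76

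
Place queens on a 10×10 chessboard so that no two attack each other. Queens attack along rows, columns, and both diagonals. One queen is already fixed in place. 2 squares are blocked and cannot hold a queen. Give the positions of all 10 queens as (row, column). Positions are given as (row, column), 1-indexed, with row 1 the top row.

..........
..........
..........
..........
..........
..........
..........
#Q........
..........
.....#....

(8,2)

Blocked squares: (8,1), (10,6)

(1,1) (2,4) (3,9) (4,7) (5,10) (6,3) (7,6) (8,2) (9,5) (10,8)

Row 1: attacked by (8,2)→{2,9}. Safe: 1, 3, 4, 5, 6, 7, 8, 10. Place at column 1.
Row 2: attacked by (1,1)→{1,2}; (8,2)→{2,8}. Safe: 3, 4, 5, 6, 7, 9, 10. Place at column 4.
Row 3: attacked by (1,1)→{1,3}; (2,4)→{3,4,5}; (8,2)→{2,7}. Safe: 6, 8, 9, 10. Place at column 9.
Row 4: attacked by (1,1)→{1,4}; (2,4)→{2,4,6}; (3,9)→{8,9,10}; (8,2)→{2,6}. Safe: 3, 5, 7. Place at column 7.
Row 5: attacked by (1,1)→{1,5}; (2,4)→{1,4,7}; (3,9)→{7,9}; (4,7)→{6,7,8}; (8,2)→{2,5}. Safe: 3, 10. Place at column 10.
Row 6: attacked by (1,1)→{1,6}; (2,4)→{4,8}; (3,9)→{6,9}; (4,7)→{5,7,9}; (5,10)→{9,10}; (8,2)→{2,4}. Safe: 3. Place at column 3.
Row 7: attacked by (1,1)→{1,7}; (2,4)→{4,9}; (3,9)→{5,9}; (4,7)→{4,7,10}; (5,10)→{8,10}; (6,3)→{2,3,4}; (8,2)→{1,2,3}. Safe: 6. Place at column 6.
Row 9: attacked by (1,1)→{1,9}; (2,4)→{4}; (3,9)→{3,9}; (4,7)→{2,7}; (5,10)→{6,10}; (6,3)→{3,6}; (7,6)→{4,6,8}; (8,2)→{1,2,3}. Safe: 5. Place at column 5.
Row 10: attacked by (1,1)→{1,10}; (2,4)→{4}; (3,9)→{2,9}; (4,7)→{1,7}; (5,10)→{5,10}; (6,3)→{3,7}; (7,6)→{3,6,9}; (8,2)→{2,4}; (9,5)→{4,5,6}. Blocked: 6. Safe: 8. Place at column 8.
Columns [1, 4, 9, 7, 10, 3, 6, 2, 5, 8], r−c [0, -2, -6, -3, -5, 3, 1, 6, 4, 2], r+c [2, 6, 12, 11, 15, 9, 13, 10, 14, 18] are all distinct, so no two queens attack.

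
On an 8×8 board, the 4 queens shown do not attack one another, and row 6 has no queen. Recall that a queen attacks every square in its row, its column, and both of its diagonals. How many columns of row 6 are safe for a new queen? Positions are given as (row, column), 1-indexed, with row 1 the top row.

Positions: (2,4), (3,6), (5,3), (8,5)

(2,4) attacks row 6 at column 4 and diagonals 8.
(3,6) attacks row 6 at column 6 and diagonals 3.
(5,3) attacks row 6 at column 3 and diagonals 2, 4.
(8,5) attacks row 6 at column 5 and diagonals 3, 7.
Attacked columns: {2, 3, 4, 5, 6, 7, 8}. Safe: {1}.

1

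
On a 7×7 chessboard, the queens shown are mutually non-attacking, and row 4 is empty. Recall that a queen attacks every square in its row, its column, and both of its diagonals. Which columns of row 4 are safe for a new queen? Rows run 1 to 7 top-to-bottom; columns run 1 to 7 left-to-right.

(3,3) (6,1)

(3,3) attacks row 4 at column 3 and diagonals 2, 4.
(6,1) attacks row 4 at column 1 and diagonals 3.
Attacked columns: {1, 2, 3, 4}. Safe: {5, 6, 7}.

columns 5, 6, 7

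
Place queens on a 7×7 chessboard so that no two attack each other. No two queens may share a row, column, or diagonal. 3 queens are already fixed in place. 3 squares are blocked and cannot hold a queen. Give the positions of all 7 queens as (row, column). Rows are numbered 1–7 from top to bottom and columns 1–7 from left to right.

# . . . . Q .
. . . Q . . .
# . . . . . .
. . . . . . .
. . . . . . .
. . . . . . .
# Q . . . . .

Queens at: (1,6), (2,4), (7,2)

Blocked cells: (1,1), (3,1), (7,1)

(1,6) (2,4) (3,7) (4,1) (5,3) (6,5) (7,2)

Row 3: attacked by (1,6)→{4,6}; (2,4)→{3,4,5}; (7,2)→{2,6}. Blocked: 1. Safe: 7. Place at column 7.
Row 4: attacked by (1,6)→{3,6}; (2,4)→{2,4,6}; (3,7)→{6,7}; (7,2)→{2,5}. Safe: 1. Place at column 1.
Row 5: attacked by (1,6)→{2,6}; (2,4)→{1,4,7}; (3,7)→{5,7}; (4,1)→{1,2}; (7,2)→{2,4}. Safe: 3. Place at column 3.
Row 6: attacked by (1,6)→{1,6}; (2,4)→{4}; (3,7)→{4,7}; (4,1)→{1,3}; (5,3)→{2,3,4}; (7,2)→{1,2,3}. Safe: 5. Place at column 5.
Columns [6, 4, 7, 1, 3, 5, 2], r−c [-5, -2, -4, 3, 2, 1, 5], r+c [7, 6, 10, 5, 8, 11, 9] are all distinct, so no two queens attack.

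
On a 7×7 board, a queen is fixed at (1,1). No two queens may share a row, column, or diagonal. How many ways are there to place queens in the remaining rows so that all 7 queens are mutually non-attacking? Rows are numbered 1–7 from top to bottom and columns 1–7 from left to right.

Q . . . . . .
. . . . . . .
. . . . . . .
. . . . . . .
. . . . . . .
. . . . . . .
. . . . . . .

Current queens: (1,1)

Branch on row 2: col 3 → 1; col 4 → 1; col 5 → 1; col 6 → 1; col 7 → 0.
Sum: 1 + 1 + 1 + 1 + 0 = 4.

4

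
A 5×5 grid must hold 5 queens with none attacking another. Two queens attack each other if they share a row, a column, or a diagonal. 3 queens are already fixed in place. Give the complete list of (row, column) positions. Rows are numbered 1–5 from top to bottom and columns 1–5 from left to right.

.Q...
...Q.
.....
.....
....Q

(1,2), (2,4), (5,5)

Row 3: attacked by (1,2)→{2,4}; (2,4)→{3,4,5}; (5,5)→{3,5}. Safe: 1. Place at column 1.
Row 4: attacked by (1,2)→{2,5}; (2,4)→{2,4}; (3,1)→{1,2}; (5,5)→{4,5}. Safe: 3. Place at column 3.
Columns [2, 4, 1, 3, 5], r−c [-1, -2, 2, 1, 0], r+c [3, 6, 4, 7, 10] are all distinct, so no two queens attack.

(1,2) (2,4) (3,1) (4,3) (5,5)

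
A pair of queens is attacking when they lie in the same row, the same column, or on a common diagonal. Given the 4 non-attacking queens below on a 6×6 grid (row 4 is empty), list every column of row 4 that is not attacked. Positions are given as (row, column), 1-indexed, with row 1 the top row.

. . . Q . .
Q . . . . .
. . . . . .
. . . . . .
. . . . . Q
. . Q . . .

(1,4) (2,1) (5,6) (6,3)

(1,4) attacks row 4 at column 4 and diagonals 1.
(2,1) attacks row 4 at column 1 and diagonals 3.
(5,6) attacks row 4 at column 6 and diagonals 5.
(6,3) attacks row 4 at column 3 and diagonals 1, 5.
Attacked columns: {1, 3, 4, 5, 6}. Safe: {2}.

columns 2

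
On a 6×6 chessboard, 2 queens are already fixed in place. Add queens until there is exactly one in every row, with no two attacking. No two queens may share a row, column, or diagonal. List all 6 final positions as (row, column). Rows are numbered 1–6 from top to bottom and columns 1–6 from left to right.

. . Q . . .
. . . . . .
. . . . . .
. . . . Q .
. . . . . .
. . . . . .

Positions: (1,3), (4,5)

(1,3) (2,6) (3,2) (4,5) (5,1) (6,4)

Row 2: attacked by (1,3)→{2,3,4}; (4,5)→{3,5}. Safe: 1, 6. Place at column 6.
Row 3: attacked by (1,3)→{1,3,5}; (2,6)→{5,6}; (4,5)→{4,5,6}. Safe: 2. Place at column 2.
Row 5: attacked by (1,3)→{3}; (2,6)→{3,6}; (3,2)→{2,4}; (4,5)→{4,5,6}. Safe: 1. Place at column 1.
Row 6: attacked by (1,3)→{3}; (2,6)→{2,6}; (3,2)→{2,5}; (4,5)→{3,5}; (5,1)→{1,2}. Safe: 4. Place at column 4.
Columns [3, 6, 2, 5, 1, 4], r−c [-2, -4, 1, -1, 4, 2], r+c [4, 8, 5, 9, 6, 10] are all distinct, so no two queens attack.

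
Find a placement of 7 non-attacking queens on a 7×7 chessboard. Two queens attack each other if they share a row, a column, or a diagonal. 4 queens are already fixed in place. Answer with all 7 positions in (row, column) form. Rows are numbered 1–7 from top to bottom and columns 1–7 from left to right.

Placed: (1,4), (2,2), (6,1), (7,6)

Row 3: attacked by (1,4)→{2,4,6}; (2,2)→{1,2,3}; (6,1)→{1,4}; (7,6)→{2,6}. Safe: 5, 7. Place at column 7.
Row 4: attacked by (1,4)→{1,4,7}; (2,2)→{2,4}; (3,7)→{6,7}; (6,1)→{1,3}; (7,6)→{3,6}. Safe: 5. Place at column 5.
Row 5: attacked by (1,4)→{4}; (2,2)→{2,5}; (3,7)→{5,7}; (4,5)→{4,5,6}; (6,1)→{1,2}; (7,6)→{4,6}. Safe: 3. Place at column 3.
Columns [4, 2, 7, 5, 3, 1, 6], r−c [-3, 0, -4, -1, 2, 5, 1], r+c [5, 4, 10, 9, 8, 7, 13] are all distinct, so no two queens attack.

(1,4) (2,2) (3,7) (4,5) (5,3) (6,1) (7,6)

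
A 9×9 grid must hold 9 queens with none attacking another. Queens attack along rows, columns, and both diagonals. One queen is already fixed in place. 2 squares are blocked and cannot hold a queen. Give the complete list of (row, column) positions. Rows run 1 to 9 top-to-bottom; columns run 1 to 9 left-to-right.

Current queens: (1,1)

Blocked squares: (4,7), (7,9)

(1,1) (2,6) (3,2) (4,9) (5,7) (6,4) (7,8) (8,3) (9,5)

Row 2: attacked by (1,1)→{1,2}. Safe: 3, 4, 5, 6, 7, 8, 9. Place at column 6.
Row 3: attacked by (1,1)→{1,3}; (2,6)→{5,6,7}. Safe: 2, 4, 8, 9. Place at column 2.
Row 4: attacked by (1,1)→{1,4}; (2,6)→{4,6,8}; (3,2)→{1,2,3}. Blocked: 7. Safe: 5, 9. Place at column 9.
Row 5: attacked by (1,1)→{1,5}; (2,6)→{3,6,9}; (3,2)→{2,4}; (4,9)→{8,9}. Safe: 7. Place at column 7.
Row 6: attacked by (1,1)→{1,6}; (2,6)→{2,6}; (3,2)→{2,5}; (4,9)→{7,9}; (5,7)→{6,7,8}. Safe: 3, 4. Place at column 4.
Row 7: attacked by (1,1)→{1,7}; (2,6)→{1,6}; (3,2)→{2,6}; (4,9)→{6,9}; (5,7)→{5,7,9}; (6,4)→{3,4,5}. Blocked: 9. Safe: 8. Place at column 8.
Row 8: attacked by (1,1)→{1,8}; (2,6)→{6}; (3,2)→{2,7}; (4,9)→{5,9}; (5,7)→{4,7}; (6,4)→{2,4,6}; (7,8)→{7,8,9}. Safe: 3. Place at column 3.
Row 9: attacked by (1,1)→{1,9}; (2,6)→{6}; (3,2)→{2,8}; (4,9)→{4,9}; (5,7)→{3,7}; (6,4)→{1,4,7}; (7,8)→{6,8}; (8,3)→{2,3,4}. Safe: 5. Place at column 5.
Columns [1, 6, 2, 9, 7, 4, 8, 3, 5], r−c [0, -4, 1, -5, -2, 2, -1, 5, 4], r+c [2, 8, 5, 13, 12, 10, 15, 11, 14] are all distinct, so no two queens attack.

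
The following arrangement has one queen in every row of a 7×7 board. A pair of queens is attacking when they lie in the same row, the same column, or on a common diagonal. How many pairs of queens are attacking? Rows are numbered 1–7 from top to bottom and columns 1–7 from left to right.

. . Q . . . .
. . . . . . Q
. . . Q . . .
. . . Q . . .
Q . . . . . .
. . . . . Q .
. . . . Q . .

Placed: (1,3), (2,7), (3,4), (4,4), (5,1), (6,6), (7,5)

Same column: (3,4)–(4,4) (column 4).
Same diagonal: (4,4)–(6,6) (|4−6| = |4−6| = 2); (6,6)–(7,5) (|6−7| = |6−5| = 1).
Total attacking pairs: 3.

3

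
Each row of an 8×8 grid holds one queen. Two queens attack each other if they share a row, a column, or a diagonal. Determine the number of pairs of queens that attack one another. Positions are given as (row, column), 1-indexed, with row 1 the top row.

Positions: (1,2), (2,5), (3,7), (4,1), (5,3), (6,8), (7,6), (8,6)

Same column: (7,6)–(8,6) (column 6).
Same diagonal: (5,3)–(8,6) (|5−8| = |3−6| = 3); (6,8)–(8,6) (|6−8| = |8−6| = 2).
Total attacking pairs: 3.

3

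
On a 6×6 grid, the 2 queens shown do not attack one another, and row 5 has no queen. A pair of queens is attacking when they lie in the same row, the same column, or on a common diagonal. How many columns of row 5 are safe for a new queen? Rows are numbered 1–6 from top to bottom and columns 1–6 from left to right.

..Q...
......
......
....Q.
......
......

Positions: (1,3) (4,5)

(1,3) attacks row 5 at column 3.
(4,5) attacks row 5 at column 5 and diagonals 4, 6.
Attacked columns: {3, 4, 5, 6}. Safe: {1, 2}.

2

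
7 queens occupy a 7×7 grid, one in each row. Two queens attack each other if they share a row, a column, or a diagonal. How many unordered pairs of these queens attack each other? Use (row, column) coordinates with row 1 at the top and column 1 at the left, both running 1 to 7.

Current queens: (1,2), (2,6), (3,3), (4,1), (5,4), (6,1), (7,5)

1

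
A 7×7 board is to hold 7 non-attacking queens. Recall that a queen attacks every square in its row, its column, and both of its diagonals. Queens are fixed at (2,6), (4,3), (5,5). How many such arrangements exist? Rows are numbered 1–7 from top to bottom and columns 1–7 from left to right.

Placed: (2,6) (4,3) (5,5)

1

Branch on row 1: col 2 → 0; col 4 → 1.
Sum: 0 + 1 = 1.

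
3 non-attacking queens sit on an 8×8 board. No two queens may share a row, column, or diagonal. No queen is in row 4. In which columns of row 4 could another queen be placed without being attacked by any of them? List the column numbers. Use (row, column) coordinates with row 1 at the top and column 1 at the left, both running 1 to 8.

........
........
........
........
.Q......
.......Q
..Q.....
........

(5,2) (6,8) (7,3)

columns 4, 5, 7

(5,2) attacks row 4 at column 2 and diagonals 1, 3.
(6,8) attacks row 4 at column 8 and diagonals 6.
(7,3) attacks row 4 at column 3 and diagonals 6.
Attacked columns: {1, 2, 3, 6, 8}. Safe: {4, 5, 7}.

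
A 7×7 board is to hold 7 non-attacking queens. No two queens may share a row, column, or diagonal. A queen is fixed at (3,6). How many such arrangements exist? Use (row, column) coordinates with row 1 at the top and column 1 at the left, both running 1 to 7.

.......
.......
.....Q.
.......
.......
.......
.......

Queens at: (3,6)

6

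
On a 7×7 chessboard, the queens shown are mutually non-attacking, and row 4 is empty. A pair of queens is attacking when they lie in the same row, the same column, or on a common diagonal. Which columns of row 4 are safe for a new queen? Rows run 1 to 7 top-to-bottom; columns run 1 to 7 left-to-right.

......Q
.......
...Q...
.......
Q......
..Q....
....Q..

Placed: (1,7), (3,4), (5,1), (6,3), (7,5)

(1,7) attacks row 4 at column 7 and diagonals 4.
(3,4) attacks row 4 at column 4 and diagonals 3, 5.
(5,1) attacks row 4 at column 1 and diagonals 2.
(6,3) attacks row 4 at column 3 and diagonals 1, 5.
(7,5) attacks row 4 at column 5 and diagonals 2.
Attacked columns: {1, 2, 3, 4, 5, 7}. Safe: {6}.

columns 6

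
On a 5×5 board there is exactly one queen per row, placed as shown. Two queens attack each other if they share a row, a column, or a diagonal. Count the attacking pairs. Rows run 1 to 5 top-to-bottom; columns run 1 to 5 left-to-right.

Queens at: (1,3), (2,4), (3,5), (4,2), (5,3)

Same column: (1,3)–(5,3) (column 3).
Same diagonal: (1,3)–(2,4) (|1−2| = |3−4| = 1); (1,3)–(3,5) (|1−3| = |3−5| = 2); (2,4)–(3,5) (|2−3| = |4−5| = 1); (2,4)–(4,2) (|2−4| = |4−2| = 2); (3,5)–(5,3) (|3−5| = |5−3| = 2); (4,2)–(5,3) (|4−5| = |2−3| = 1).
Total attacking pairs: 7.

7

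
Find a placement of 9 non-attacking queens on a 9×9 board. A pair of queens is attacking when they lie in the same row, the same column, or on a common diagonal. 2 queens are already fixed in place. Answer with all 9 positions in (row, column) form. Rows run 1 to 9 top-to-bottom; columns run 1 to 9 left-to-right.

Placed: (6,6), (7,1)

(1,8) (2,4) (3,7) (4,9) (5,2) (6,6) (7,1) (8,3) (9,5)

Row 1: attacked by (6,6)→{1,6}; (7,1)→{1,7}. Safe: 2, 3, 4, 5, 8, 9. Place at column 8.
Row 2: attacked by (1,8)→{7,8,9}; (6,6)→{2,6}; (7,1)→{1,6}. Safe: 3, 4, 5. Place at column 4.
Row 3: attacked by (1,8)→{6,8}; (2,4)→{3,4,5}; (6,6)→{3,6,9}; (7,1)→{1,5}. Safe: 2, 7. Place at column 7.
Row 4: attacked by (1,8)→{5,8}; (2,4)→{2,4,6}; (3,7)→{6,7,8}; (6,6)→{4,6,8}; (7,1)→{1,4}. Safe: 3, 9. Place at column 9.
Row 5: attacked by (1,8)→{4,8}; (2,4)→{1,4,7}; (3,7)→{5,7,9}; (4,9)→{8,9}; (6,6)→{5,6,7}; (7,1)→{1,3}. Safe: 2. Place at column 2.
Row 8: attacked by (1,8)→{1,8}; (2,4)→{4}; (3,7)→{2,7}; (4,9)→{5,9}; (5,2)→{2,5}; (6,6)→{4,6,8}; (7,1)→{1,2}. Safe: 3. Place at column 3.
Row 9: attacked by (1,8)→{8}; (2,4)→{4}; (3,7)→{1,7}; (4,9)→{4,9}; (5,2)→{2,6}; (6,6)→{3,6,9}; (7,1)→{1,3}; (8,3)→{2,3,4}. Safe: 5. Place at column 5.
Columns [8, 4, 7, 9, 2, 6, 1, 3, 5], r−c [-7, -2, -4, -5, 3, 0, 6, 5, 4], r+c [9, 6, 10, 13, 7, 12, 8, 11, 14] are all distinct, so no two queens attack.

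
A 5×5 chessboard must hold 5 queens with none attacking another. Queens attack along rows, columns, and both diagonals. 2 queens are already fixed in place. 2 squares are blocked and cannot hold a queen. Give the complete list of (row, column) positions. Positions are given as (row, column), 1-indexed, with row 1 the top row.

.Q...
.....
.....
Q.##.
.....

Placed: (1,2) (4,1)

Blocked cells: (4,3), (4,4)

(1,2) (2,5) (3,3) (4,1) (5,4)

Row 2: attacked by (1,2)→{1,2,3}; (4,1)→{1,3}. Safe: 4, 5. Place at column 5.
Row 3: attacked by (1,2)→{2,4}; (2,5)→{4,5}; (4,1)→{1,2}. Safe: 3. Place at column 3.
Row 5: attacked by (1,2)→{2}; (2,5)→{2,5}; (3,3)→{1,3,5}; (4,1)→{1,2}. Safe: 4. Place at column 4.
Columns [2, 5, 3, 1, 4], r−c [-1, -3, 0, 3, 1], r+c [3, 7, 6, 5, 9] are all distinct, so no two queens attack.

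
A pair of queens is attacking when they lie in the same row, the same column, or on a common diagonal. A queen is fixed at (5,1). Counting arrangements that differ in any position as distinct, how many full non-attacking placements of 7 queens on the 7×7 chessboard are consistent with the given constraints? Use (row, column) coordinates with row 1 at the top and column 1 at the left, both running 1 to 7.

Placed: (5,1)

6

Branch on row 1: col 2 → 2; col 3 → 1; col 4 → 0; col 6 → 2; col 7 → 1.
Sum: 2 + 1 + 0 + 2 + 1 = 6.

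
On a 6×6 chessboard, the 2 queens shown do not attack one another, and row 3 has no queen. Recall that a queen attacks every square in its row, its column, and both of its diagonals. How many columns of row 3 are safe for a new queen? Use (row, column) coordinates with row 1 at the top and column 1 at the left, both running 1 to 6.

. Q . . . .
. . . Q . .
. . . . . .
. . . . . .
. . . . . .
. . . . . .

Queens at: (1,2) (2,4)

(1,2) attacks row 3 at column 2 and diagonals 4.
(2,4) attacks row 3 at column 4 and diagonals 3, 5.
Attacked columns: {2, 3, 4, 5}. Safe: {1, 6}.

2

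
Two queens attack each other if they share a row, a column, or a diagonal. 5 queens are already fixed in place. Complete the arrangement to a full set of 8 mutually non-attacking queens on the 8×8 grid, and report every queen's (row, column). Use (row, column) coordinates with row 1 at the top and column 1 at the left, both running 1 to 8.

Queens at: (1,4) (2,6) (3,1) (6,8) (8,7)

Row 4: attacked by (1,4)→{1,4,7}; (2,6)→{4,6,8}; (3,1)→{1,2}; (6,8)→{6,8}; (8,7)→{3,7}. Safe: 5. Place at column 5.
Row 5: attacked by (1,4)→{4,8}; (2,6)→{3,6}; (3,1)→{1,3}; (4,5)→{4,5,6}; (6,8)→{7,8}; (8,7)→{4,7}. Safe: 2. Place at column 2.
Row 7: attacked by (1,4)→{4}; (2,6)→{1,6}; (3,1)→{1,5}; (4,5)→{2,5,8}; (5,2)→{2,4}; (6,8)→{7,8}; (8,7)→{6,7,8}. Safe: 3. Place at column 3.
Columns [4, 6, 1, 5, 2, 8, 3, 7], r−c [-3, -4, 2, -1, 3, -2, 4, 1], r+c [5, 8, 4, 9, 7, 14, 10, 15] are all distinct, so no two queens attack.

(1,4) (2,6) (3,1) (4,5) (5,2) (6,8) (7,3) (8,7)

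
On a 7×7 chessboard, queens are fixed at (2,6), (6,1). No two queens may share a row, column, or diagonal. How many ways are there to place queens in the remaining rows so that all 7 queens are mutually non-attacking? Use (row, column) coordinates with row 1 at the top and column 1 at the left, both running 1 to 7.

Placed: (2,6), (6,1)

1

Branch on row 1: col 2 → 1; col 3 → 0; col 4 → 0.
Sum: 1 + 0 + 0 = 1.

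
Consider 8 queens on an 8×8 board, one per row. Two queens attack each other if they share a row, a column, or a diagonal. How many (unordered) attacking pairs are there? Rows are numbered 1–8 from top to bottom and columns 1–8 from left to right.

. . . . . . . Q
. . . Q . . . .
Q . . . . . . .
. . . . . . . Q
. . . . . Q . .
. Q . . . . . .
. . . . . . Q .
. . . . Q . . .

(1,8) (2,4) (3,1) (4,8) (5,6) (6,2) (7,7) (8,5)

Same column: (1,8)–(4,8) (column 8).
Total attacking pairs: 1.

1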